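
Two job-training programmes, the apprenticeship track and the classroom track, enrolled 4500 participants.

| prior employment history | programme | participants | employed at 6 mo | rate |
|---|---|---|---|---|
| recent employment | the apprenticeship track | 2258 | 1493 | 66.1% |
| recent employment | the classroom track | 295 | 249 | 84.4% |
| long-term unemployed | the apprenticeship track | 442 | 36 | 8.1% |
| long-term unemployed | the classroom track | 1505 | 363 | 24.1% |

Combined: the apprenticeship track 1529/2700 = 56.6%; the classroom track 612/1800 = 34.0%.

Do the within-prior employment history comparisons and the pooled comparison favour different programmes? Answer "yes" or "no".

Within each prior employment history level (recent employment 66.1% vs 84.4%; long-term unemployed 8.1% vs 24.1%), the classroom track has the higher rate every time. Pooled: 56.6% vs 34.0% — the apprenticeship track has the higher rate overall. The two comparisons disagree.

yes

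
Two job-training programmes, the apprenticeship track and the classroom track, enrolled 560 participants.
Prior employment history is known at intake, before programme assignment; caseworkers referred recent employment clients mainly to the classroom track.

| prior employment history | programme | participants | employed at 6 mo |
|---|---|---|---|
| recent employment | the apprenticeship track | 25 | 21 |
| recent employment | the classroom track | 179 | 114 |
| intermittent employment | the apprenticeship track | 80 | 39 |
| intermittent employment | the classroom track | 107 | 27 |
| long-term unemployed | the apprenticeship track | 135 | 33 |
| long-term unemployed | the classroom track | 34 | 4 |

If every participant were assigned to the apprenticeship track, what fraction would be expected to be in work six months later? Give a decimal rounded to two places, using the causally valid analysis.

0.54

Within every prior employment history level the apprenticeship track has the higher rate, yet pooled the classroom track does — Simpson's reversal.
Here prior employment history is a common cause — it drives both which programme a case falls under and the outcome. The crude comparison mixes populations; the stratum-specific rates are the causally relevant ones.
Standardising the apprenticeship track to the population prior employment history mix: 0.364·21/25 + 0.334·39/80 + 0.302·33/135 = 0.543.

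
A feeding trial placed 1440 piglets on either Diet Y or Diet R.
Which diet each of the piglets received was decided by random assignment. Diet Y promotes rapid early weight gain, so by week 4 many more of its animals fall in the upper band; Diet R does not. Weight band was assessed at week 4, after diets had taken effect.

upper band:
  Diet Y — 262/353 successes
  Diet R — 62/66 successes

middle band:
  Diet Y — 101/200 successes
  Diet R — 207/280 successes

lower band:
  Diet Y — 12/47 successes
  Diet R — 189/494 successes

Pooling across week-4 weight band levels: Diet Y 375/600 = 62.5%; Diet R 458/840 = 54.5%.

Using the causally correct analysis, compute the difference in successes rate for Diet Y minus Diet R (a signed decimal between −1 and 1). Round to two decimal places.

+0.08

Week-4 weight band lies on the pathway diet → week-4 weight band → outcome, so adjusting for it blocks the indirect effect. For the total causal effect of diet, use the unadjusted pooled rates.
The causal difference is the pooled difference: 0.625 − 0.545 = +0.080.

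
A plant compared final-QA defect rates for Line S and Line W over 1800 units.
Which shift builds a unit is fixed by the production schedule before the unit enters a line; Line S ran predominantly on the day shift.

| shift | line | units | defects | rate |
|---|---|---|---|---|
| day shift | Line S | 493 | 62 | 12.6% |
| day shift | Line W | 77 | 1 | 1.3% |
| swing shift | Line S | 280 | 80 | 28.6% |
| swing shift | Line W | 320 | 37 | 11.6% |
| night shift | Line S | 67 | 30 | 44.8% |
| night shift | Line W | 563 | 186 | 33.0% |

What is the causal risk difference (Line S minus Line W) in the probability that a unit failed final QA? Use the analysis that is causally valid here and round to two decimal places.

+0.13

Shift is set before the line has any effect — it is not caused by the line — and it independently drives the outcome. That makes it a confounder, so the causal comparison is within shift levels.
Adjusting over the population distribution of shift: 0.317·(0.126−0.013) + 0.333·(0.286−0.116) + 0.350·(0.448−0.330) = +0.133.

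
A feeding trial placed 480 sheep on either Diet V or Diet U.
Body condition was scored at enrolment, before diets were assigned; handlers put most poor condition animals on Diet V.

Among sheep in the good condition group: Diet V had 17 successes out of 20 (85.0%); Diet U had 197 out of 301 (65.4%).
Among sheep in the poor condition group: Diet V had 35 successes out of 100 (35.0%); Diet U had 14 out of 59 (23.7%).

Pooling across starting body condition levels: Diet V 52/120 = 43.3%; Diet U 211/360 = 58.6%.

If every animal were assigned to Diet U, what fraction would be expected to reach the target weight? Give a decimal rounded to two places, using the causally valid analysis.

Within every starting body condition level Diet V has the higher rate, yet pooled Diet U does — Simpson's reversal.
Starting body condition satisfies the back-door criterion: it is not a descendant of the diet, and it blocks the spurious path from diet to outcome. Adjusting for it (i.e., using the within-starting body condition rates) gives the causal effect.
Standardising Diet U to the population starting body condition mix: 0.669·197/301 + 0.331·14/59 = 0.516.

0.52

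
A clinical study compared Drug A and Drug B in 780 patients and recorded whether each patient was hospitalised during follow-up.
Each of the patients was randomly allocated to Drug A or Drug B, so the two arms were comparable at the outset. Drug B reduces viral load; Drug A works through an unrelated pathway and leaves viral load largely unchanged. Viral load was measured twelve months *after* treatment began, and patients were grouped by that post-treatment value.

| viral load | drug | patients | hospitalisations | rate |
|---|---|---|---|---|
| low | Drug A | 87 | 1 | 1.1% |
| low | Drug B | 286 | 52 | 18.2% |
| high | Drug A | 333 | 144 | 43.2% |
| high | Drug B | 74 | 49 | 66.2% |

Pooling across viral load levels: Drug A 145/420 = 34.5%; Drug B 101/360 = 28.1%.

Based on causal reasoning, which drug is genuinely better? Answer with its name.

Drug B

Within every viral load level Drug A has the lower rate, yet pooled Drug B does — Simpson's reversal.
Viral load is downstream of the drug. One should not condition on a consequence of treatment, so the overall rates are the right comparison.
Pooled: Drug A 34.5% vs Drug B 28.1%; Drug B is lower overall.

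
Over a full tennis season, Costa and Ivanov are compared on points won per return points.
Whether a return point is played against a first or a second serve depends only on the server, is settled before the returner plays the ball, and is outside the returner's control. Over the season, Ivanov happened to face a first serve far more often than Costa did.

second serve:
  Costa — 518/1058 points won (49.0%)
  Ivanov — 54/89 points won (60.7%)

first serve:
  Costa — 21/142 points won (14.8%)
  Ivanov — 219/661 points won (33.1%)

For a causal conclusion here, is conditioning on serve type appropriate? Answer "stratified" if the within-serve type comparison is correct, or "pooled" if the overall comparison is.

stratified

The serve type-specific comparison favours Ivanov throughout, but the pooled figures favour Costa. The question is whether to condition on serve type.
Since serve type is a pre-existing factor (not a product of the player) and it affects the outcome on its own, it is a confounder. The stratified rates, not the pooled rate, identify the causal effect.
Within each level — second serve: 49.0% vs 60.7%; first serve: 14.8% vs 33.1% — Ivanov is higher every time.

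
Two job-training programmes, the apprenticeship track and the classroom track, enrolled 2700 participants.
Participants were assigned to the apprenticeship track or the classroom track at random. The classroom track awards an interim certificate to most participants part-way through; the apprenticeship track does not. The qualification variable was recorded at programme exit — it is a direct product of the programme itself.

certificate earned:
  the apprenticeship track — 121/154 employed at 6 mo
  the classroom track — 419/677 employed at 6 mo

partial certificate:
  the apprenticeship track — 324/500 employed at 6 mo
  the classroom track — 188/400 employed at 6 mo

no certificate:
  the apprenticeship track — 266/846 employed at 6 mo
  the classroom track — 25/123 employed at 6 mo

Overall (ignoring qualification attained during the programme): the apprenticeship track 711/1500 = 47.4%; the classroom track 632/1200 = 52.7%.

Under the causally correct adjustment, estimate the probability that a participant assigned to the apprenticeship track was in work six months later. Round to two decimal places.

The stratified and pooled comparisons disagree (the apprenticeship track wins within each qualification attained during the programme; the classroom track wins overall), so the answer turns on the causal role of qualification attained during the programme.
Qualification attained during the programme lies on the pathway programme → qualification attained during the programme → outcome, so adjusting for it blocks the indirect effect. For the total causal effect of programme, use the unadjusted pooled rates.
So P(outcome | do(the apprenticeship track)) is just the pooled rate for the apprenticeship track: 711/1500 = 0.474.

0.47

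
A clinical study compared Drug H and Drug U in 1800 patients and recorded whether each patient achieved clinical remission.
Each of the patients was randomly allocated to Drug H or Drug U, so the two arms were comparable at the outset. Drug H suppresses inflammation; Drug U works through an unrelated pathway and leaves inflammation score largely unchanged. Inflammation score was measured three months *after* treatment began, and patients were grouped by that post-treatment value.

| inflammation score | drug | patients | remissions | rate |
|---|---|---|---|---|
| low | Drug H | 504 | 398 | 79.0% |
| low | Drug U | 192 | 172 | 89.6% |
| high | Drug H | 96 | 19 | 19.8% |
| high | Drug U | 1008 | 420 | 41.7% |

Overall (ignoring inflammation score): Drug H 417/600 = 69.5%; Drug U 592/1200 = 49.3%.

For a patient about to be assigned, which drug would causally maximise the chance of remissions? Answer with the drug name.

The stratified and pooled comparisons disagree (Drug U wins within each inflammation score; Drug H wins overall), so the answer turns on the causal role of inflammation score.
Inflammation score here is a post-treatment variable shaped by the drug; conditioning on it would introduce bias rather than remove it. The overall comparison is the causal one.
Pooled: Drug H 69.5% vs Drug U 49.3%; Drug H is higher overall.

Drug H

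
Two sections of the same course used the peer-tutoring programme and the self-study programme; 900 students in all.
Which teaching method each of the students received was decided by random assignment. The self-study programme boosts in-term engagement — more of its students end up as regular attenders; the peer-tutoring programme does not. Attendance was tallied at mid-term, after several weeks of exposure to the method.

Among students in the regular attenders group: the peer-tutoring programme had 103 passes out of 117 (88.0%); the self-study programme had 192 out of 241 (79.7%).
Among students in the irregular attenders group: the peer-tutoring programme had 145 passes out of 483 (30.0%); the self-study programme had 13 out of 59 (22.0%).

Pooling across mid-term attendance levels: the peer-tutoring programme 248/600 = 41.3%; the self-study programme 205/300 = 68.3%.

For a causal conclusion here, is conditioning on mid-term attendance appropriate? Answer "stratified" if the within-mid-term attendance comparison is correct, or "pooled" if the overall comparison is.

pooled

The mid-term attendance-specific comparison favours the peer-tutoring programme throughout, but the pooled figures favour the self-study programme. The question is whether to condition on mid-term attendance.
Stratifying would compare teaching methods among students the teaching methods themselves sorted into mid-term attendance groups — a form of selection on an intermediate. The unconditioned pooled rates give the total causal effect.
Pooled: the peer-tutoring programme 41.3% vs the self-study programme 68.3%; the self-study programme is higher overall.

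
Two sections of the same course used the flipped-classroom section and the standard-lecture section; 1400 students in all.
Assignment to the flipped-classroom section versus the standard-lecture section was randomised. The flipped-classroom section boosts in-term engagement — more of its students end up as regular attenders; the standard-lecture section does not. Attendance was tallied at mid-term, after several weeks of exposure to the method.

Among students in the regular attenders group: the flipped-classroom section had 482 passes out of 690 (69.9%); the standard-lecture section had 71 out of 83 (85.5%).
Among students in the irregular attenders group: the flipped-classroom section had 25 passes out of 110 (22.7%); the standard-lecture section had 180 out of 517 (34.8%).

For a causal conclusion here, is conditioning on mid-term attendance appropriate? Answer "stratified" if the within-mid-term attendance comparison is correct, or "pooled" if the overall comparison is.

pooled

Within every mid-term attendance level the standard-lecture section has the higher rate, yet pooled the flipped-classroom section does — Simpson's reversal.
Because the teaching method influences mid-term attendance, mid-term attendance is a post-treatment mediator, not a confounder. Stratifying on it would bias the estimate; the causal effect is the crude pooled difference.
Pooled: the flipped-classroom section 63.4% vs the standard-lecture section 41.8%; the flipped-classroom section is higher overall.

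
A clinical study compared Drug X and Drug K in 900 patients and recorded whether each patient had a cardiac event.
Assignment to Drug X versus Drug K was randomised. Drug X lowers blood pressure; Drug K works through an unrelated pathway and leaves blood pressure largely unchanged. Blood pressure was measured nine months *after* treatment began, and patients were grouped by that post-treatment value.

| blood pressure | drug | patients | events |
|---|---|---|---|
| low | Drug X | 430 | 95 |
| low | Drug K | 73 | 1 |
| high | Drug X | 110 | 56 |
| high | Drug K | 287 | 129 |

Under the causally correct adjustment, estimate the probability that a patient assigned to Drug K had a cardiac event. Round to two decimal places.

0.36

The blood pressure-specific comparison favours Drug K throughout, but the pooled figures favour Drug X. The question is whether to condition on blood pressure.
Because the drug influences blood pressure, blood pressure is a post-treatment mediator, not a confounder. Stratifying on it would bias the estimate; the causal effect is the crude pooled difference.
So P(outcome | do(Drug K)) is just the pooled rate for Drug K: 130/360 = 0.361.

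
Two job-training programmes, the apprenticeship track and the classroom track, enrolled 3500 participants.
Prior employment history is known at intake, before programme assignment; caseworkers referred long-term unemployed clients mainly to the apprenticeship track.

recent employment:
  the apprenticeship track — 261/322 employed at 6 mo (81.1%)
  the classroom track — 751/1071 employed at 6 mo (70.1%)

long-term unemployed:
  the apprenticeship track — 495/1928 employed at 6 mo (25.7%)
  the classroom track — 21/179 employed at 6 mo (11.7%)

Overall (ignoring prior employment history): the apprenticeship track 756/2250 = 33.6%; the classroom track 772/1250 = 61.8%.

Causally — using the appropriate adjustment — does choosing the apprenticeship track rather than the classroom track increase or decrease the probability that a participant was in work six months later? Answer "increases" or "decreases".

increases

The prior employment history-specific comparison favours the apprenticeship track throughout, but the pooled figures favour the classroom track. The question is whether to condition on prior employment history.
Here prior employment history is a common cause — it drives both which programme a case falls under and the outcome. The crude comparison mixes populations; the stratum-specific rates are the causally relevant ones.
Within each level — recent employment: 81.1% vs 70.1%; long-term unemployed: 25.7% vs 11.7% — the apprenticeship track is higher every time.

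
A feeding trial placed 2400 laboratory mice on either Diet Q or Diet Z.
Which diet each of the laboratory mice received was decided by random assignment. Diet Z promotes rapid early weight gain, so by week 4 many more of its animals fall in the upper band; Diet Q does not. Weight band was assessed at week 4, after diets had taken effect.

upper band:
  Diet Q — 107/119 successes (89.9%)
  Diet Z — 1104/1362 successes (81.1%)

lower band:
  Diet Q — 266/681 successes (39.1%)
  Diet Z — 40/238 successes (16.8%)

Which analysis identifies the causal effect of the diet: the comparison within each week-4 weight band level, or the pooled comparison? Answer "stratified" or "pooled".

Week-4 weight band lies on the pathway diet → week-4 weight band → outcome, so adjusting for it blocks the indirect effect. For the total causal effect of diet, use the unadjusted pooled rates.
Pooled: Diet Q 46.6% vs Diet Z 71.5%; Diet Z is higher overall.

pooled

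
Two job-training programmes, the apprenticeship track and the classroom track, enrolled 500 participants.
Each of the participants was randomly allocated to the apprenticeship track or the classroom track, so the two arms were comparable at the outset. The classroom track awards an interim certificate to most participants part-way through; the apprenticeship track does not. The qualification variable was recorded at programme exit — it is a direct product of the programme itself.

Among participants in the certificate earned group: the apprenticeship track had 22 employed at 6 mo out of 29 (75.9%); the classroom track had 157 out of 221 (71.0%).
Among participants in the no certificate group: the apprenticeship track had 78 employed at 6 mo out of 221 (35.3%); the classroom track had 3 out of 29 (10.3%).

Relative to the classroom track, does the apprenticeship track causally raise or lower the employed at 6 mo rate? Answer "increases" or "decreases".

The distribution of qualification attained during the programme is itself part of what the programme does — it is an intermediate outcome. Holding it fixed would remove that part of the effect; the total effect is the pooled difference.
Pooled: the apprenticeship track 40.0% vs the classroom track 64.0%; the classroom track is higher overall.

decreases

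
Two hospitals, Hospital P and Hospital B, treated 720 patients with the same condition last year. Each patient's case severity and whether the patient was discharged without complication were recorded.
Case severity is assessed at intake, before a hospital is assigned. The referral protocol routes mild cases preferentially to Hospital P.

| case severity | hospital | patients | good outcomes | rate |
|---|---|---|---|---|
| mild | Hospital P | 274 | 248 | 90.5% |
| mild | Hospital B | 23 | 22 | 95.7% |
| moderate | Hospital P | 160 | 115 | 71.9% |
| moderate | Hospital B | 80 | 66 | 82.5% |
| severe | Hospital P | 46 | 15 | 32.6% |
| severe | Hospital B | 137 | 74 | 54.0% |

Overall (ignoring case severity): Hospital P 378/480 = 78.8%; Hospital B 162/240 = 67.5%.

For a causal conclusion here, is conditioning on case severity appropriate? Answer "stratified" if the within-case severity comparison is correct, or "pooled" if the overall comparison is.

Since case severity is a pre-existing factor (not a product of the hospital) and it affects the outcome on its own, it is a confounder. The stratified rates, not the pooled rate, identify the causal effect.
Within each level — mild: 90.5% vs 95.7%; moderate: 71.9% vs 82.5%; severe: 32.6% vs 54.0% — Hospital B is higher every time.

stratified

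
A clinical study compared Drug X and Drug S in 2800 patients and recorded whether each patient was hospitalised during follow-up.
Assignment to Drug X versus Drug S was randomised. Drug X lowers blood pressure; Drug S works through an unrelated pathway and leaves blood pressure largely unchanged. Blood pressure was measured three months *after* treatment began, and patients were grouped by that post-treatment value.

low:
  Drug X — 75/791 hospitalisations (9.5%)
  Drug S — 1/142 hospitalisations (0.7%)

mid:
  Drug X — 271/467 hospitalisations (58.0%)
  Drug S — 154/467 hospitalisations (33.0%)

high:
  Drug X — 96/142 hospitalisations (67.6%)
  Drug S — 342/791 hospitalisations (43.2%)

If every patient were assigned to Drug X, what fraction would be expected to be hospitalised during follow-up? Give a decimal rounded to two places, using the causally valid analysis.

0.32

The stratified and pooled comparisons disagree (Drug S wins within each blood pressure; Drug X wins overall), so the answer turns on the causal role of blood pressure.
Blood pressure lies on the pathway drug → blood pressure → outcome, so adjusting for it blocks the indirect effect. For the total causal effect of drug, use the unadjusted pooled rates.
So P(outcome | do(Drug X)) is just the pooled rate for Drug X: 442/1400 = 0.316.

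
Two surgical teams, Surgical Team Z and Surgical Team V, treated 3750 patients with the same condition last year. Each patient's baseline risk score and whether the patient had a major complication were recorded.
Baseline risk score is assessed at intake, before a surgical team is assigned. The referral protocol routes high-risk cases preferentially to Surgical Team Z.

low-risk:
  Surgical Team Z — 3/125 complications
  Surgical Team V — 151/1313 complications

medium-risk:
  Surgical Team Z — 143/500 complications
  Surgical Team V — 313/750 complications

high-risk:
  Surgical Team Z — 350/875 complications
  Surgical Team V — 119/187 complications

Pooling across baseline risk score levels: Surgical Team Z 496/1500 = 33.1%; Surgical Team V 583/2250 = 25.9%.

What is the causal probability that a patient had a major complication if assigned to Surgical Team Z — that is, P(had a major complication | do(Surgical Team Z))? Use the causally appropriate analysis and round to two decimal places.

0.22

The stratified and pooled comparisons disagree (Surgical Team Z wins within each baseline risk score; Surgical Team V wins overall), so the answer turns on the causal role of baseline risk score.
Since baseline risk score is a pre-existing factor (not a product of the surgical team) and it affects the outcome on its own, it is a confounder. The stratified rates, not the pooled rate, identify the causal effect.
Standardising Surgical Team Z to the population baseline risk score mix: 0.383·3/125 + 0.333·143/500 + 0.283·350/875 = 0.218.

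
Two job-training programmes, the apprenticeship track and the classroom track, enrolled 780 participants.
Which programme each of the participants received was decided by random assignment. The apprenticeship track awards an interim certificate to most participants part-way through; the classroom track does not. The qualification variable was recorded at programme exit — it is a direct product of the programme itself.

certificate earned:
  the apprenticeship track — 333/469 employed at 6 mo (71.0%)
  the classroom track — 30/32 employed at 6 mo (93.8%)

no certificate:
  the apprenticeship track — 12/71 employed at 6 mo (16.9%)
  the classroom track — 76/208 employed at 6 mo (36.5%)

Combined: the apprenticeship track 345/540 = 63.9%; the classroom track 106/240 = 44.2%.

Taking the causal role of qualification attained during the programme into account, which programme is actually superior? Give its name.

The stratified and pooled comparisons disagree (the classroom track wins within each qualification attained during the programme; the apprenticeship track wins overall), so the answer turns on the causal role of qualification attained during the programme.
Qualification attained during the programme lies on the pathway programme → qualification attained during the programme → outcome, so adjusting for it blocks the indirect effect. For the total causal effect of programme, use the unadjusted pooled rates.
Pooled: the apprenticeship track 63.9% vs the classroom track 44.2%; the apprenticeship track is higher overall.

the apprenticeship track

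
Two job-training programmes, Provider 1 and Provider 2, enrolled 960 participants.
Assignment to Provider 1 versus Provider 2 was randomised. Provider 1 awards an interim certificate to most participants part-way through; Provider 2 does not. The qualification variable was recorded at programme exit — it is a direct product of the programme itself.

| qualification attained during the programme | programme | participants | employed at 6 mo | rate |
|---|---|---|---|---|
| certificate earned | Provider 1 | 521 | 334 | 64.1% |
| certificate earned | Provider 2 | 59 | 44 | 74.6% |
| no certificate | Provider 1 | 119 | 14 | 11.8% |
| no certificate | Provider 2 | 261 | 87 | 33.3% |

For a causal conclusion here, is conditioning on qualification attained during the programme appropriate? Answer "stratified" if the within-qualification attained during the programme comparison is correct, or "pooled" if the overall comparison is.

The distribution of qualification attained during the programme is itself part of what the programme does — it is an intermediate outcome. Holding it fixed would remove that part of the effect; the total effect is the pooled difference.
Pooled: Provider 1 54.4% vs Provider 2 40.9%; Provider 1 is higher overall.

pooled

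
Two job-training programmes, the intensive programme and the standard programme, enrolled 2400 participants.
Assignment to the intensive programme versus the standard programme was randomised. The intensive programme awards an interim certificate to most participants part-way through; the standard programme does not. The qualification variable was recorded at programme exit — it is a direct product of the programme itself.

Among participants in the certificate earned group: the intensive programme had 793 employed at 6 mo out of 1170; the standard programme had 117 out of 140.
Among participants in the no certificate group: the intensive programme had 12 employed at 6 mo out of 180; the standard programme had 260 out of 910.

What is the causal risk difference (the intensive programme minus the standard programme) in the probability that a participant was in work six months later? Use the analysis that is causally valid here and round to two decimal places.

The stratified and pooled comparisons disagree (the standard programme wins within each qualification attained during the programme; the intensive programme wins overall), so the answer turns on the causal role of qualification attained during the programme.
Qualification attained during the programme is downstream of the programme. One should not condition on a consequence of treatment, so the overall rates are the right comparison.
The causal difference is the pooled difference: 0.596 − 0.359 = +0.237.

+0.24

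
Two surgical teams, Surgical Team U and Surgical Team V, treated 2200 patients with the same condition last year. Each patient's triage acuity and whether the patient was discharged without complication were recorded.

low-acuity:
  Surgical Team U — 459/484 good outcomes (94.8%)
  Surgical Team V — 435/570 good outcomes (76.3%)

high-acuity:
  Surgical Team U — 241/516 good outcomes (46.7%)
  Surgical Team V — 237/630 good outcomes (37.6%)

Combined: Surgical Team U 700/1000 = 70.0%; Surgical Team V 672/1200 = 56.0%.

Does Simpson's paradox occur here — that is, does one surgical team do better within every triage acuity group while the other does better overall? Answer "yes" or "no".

Within each triage acuity level (low-acuity 94.8% vs 76.3%; high-acuity 46.7% vs 37.6%), Surgical Team U has the higher rate every time. Pooled: 70.0% vs 56.0% — Surgical Team U has the higher rate overall. They agree.

no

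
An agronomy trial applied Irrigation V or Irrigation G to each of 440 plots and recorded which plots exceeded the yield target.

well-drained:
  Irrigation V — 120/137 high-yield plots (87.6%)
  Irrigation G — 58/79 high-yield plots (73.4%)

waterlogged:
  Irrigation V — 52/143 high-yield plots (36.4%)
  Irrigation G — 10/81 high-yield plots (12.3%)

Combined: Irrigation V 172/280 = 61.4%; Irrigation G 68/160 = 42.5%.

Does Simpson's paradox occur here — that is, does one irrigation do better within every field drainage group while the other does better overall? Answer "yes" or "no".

no

Within each field drainage level (well-drained 87.6% vs 73.4%; waterlogged 36.4% vs 12.3%), Irrigation V has the higher rate every time. Pooled: 61.4% vs 42.5% — Irrigation V has the higher rate overall. They agree.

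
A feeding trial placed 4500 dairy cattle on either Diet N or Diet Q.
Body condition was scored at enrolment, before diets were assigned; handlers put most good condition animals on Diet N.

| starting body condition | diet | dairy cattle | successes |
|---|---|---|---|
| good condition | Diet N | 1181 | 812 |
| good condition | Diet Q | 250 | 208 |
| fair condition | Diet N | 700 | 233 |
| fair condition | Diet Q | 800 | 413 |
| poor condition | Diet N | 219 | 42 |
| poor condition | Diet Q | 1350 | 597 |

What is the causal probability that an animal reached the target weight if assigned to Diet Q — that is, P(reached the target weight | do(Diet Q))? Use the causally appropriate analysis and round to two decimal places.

0.59

The starting body condition-specific comparison favours Diet Q throughout, but the pooled figures favour Diet N. The question is whether to condition on starting body condition.
The imbalance in starting body condition arose from how dairy cattle were allocated, not from anything the diet did; and starting body condition independently affects the outcome. The pooled gap is confounded — condition on starting body condition.
Standardising Diet Q to the population starting body condition mix: 0.318·208/250 + 0.333·413/800 + 0.349·597/1350 = 0.591.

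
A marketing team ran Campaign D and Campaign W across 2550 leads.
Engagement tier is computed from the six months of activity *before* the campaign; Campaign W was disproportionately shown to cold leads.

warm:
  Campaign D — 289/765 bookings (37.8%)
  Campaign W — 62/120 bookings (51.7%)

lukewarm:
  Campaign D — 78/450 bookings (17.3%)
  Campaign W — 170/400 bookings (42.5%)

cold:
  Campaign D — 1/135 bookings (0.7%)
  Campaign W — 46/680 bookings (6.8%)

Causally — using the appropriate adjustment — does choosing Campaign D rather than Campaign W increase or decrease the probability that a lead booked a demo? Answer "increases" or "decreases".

decreases

Here engagement tier is a common cause — it drives both which campaign a case falls under and the outcome. The crude comparison mixes populations; the stratum-specific rates are the causally relevant ones.
Within each level — warm: 37.8% vs 51.7%; lukewarm: 17.3% vs 42.5%; cold: 0.7% vs 6.8% — Campaign W is higher every time.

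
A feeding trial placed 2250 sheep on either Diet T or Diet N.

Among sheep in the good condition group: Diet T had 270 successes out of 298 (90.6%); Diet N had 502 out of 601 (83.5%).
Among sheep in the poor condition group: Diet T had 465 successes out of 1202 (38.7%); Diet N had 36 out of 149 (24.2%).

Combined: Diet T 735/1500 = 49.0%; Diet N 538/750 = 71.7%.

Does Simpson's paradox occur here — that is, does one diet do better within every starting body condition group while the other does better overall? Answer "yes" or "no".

yes

Within each starting body condition level (good condition 90.6% vs 83.5%; poor condition 38.7% vs 24.2%), Diet T has the higher rate every time. Pooled: 49.0% vs 71.7% — Diet N has the higher rate overall. The two comparisons disagree.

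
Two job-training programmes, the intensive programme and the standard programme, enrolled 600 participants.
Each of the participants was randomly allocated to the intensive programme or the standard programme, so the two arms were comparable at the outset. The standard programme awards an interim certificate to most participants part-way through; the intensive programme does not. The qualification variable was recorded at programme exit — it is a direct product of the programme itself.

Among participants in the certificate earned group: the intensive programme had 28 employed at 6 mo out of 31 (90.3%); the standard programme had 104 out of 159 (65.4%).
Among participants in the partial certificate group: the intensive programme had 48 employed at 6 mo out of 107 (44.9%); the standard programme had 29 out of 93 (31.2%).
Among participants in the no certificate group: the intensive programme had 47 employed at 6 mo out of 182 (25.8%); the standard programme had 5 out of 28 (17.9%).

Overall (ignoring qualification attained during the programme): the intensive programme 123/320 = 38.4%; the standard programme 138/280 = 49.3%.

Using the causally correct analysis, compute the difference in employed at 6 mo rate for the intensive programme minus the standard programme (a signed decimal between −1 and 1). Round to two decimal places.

-0.11

Qualification attained during the programme lies on the pathway programme → qualification attained during the programme → outcome, so adjusting for it blocks the indirect effect. For the total causal effect of programme, use the unadjusted pooled rates.
The causal difference is the pooled difference: 0.384 − 0.493 = -0.108.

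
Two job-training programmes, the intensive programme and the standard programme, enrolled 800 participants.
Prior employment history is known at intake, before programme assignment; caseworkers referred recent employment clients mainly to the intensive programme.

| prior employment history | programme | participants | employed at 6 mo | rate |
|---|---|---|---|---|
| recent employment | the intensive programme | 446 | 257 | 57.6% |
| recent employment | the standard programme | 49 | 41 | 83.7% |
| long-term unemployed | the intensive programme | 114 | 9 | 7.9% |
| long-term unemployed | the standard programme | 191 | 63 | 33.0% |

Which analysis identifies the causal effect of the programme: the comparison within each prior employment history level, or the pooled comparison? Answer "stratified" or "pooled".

The imbalance in prior employment history arose from how participants were allocated, not from anything the programme did; and prior employment history independently affects the outcome. The pooled gap is confounded — condition on prior employment history.
Within each level — recent employment: 57.6% vs 83.7%; long-term unemployed: 7.9% vs 33.0% — the standard programme is higher every time.

stratified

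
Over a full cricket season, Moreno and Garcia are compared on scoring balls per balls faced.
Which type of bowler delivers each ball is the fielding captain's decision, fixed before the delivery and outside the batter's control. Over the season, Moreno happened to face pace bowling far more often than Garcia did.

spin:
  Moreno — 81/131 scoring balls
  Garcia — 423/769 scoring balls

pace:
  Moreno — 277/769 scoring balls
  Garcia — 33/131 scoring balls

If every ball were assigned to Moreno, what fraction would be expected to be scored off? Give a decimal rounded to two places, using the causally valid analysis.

0.49

Nothing the player does changes bowling type; the imbalance is an allocation artefact. With bowling type also predicting the outcome, the pooled figure is confounded, and the within-stratum comparison is the causal one.
Standardising Moreno to the population bowling type mix: 0.500·81/131 + 0.500·277/769 = 0.489.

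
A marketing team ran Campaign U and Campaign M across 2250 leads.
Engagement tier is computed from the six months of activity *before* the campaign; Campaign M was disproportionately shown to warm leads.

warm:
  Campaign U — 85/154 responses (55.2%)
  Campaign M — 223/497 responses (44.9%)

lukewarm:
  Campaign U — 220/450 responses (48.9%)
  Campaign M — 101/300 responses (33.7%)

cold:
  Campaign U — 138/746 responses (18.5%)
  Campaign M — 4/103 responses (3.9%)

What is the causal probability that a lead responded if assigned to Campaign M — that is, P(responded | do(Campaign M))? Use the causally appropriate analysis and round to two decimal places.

0.26

Within every engagement tier level Campaign U has the higher rate, yet pooled Campaign M does — Simpson's reversal.
Nothing the campaign does changes engagement tier; the imbalance is an allocation artefact. With engagement tier also predicting the outcome, the pooled figure is confounded, and the within-stratum comparison is the causal one.
Standardising Campaign M to the population engagement tier mix: 0.289·223/497 + 0.333·101/300 + 0.377·4/103 = 0.257.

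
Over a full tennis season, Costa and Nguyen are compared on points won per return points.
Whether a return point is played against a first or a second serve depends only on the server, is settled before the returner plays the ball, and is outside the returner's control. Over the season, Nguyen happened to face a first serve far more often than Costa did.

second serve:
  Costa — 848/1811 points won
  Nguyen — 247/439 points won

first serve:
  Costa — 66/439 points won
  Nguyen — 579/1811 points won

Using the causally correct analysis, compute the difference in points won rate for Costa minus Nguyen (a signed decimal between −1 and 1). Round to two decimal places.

-0.13

Nothing the player does changes serve type; the imbalance is an allocation artefact. With serve type also predicting the outcome, the pooled figure is confounded, and the within-stratum comparison is the causal one.
Adjusting over the population distribution of serve type: 0.500·(0.468−0.563) + 0.500·(0.150−0.320) = -0.132.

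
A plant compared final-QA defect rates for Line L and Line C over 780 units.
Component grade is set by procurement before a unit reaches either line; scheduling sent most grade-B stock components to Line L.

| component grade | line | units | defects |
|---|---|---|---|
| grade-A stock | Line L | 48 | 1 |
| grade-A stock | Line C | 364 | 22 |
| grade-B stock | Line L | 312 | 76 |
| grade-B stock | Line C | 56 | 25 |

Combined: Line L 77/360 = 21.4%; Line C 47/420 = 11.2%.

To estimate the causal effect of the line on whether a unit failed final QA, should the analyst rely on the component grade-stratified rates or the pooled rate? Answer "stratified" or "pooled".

The stratified and pooled comparisons disagree (Line L wins within each component grade; Line C wins overall), so the answer turns on the causal role of component grade.
Component grade differs across lines for reasons unrelated to any effect of the line itself, and it separately predicts the outcome — a classic confounder. We must compare within component grade levels.
Within each level — grade-A stock: 2.1% vs 6.0%; grade-B stock: 24.4% vs 44.6% — Line L is lower every time.

stratified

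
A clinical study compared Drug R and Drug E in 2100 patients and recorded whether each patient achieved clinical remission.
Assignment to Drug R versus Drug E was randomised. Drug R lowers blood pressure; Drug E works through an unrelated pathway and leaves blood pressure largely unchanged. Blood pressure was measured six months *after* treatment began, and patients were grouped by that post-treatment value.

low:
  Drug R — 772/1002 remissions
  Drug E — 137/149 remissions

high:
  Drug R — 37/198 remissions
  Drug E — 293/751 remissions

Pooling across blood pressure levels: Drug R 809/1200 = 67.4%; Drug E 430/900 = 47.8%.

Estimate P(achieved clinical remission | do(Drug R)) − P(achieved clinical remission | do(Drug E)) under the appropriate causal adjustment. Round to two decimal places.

+0.20

Because the drug influences blood pressure, blood pressure is a post-treatment mediator, not a confounder. Stratifying on it would bias the estimate; the causal effect is the crude pooled difference.
The causal difference is the pooled difference: 0.674 − 0.478 = +0.196.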